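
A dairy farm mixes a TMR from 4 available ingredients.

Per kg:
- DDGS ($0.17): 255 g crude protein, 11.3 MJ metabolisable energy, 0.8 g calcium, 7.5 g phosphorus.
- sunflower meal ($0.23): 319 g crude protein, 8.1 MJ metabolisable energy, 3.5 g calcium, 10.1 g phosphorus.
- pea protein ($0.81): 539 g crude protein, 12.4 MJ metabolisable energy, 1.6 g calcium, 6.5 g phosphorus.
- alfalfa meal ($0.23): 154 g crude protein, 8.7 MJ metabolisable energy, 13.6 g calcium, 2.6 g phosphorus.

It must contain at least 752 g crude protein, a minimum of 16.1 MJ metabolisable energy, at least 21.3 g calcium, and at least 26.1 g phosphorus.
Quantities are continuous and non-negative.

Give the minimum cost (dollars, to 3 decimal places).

$0.759

Set it up as a linear program. Let x1 = kg of DDGS, x2 = kg of sunflower meal, x3 = kg of pea protein, x4 = kg of alfalfa meal.
Minimize 0.17x1 + 0.23x2 + 0.81x3 + 0.23x4 subject to:
  255x1 + 319x2 + 539x3 + 154x4 ≥ 752   (crude protein)
  11.3x1 + 8.1x2 + 12.4x3 + 8.7x4 ≥ 16.1   (metabolisable energy)
  0.8x1 + 3.5x2 + 1.6x3 + 13.6x4 ≥ 21.3   (calcium)
  7.5x1 + 10.1x2 + 6.5x3 + 2.6x4 ≥ 26.1   (phosphorus)
  x1, x2, x3, x4 ≥ 0.
The cheapest feasible vertex uses only sunflower meal, alfalfa meal; DDGS, pea protein are not used. There the calcium and phosphorus constraints are tight.
That vertex is x2 = 2.336, x4 = 0.9651.
Hence cost = 0.23·2.336 + 0.23·0.9651 = $0.75925.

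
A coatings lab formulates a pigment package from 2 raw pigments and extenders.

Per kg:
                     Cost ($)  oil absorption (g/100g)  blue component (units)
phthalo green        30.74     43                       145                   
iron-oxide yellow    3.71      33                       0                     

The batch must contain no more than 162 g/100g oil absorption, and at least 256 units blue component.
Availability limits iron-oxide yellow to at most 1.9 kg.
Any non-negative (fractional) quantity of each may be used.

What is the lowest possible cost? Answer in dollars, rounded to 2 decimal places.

This is a linear program. Let x1 = kg of phthalo green, x2 = kg of iron-oxide yellow.
Minimise 30.74x1 + 3.71x2 subject to:
  43x1 + 33x2 ≤ 162   (oil absorption)
  145x1 ≥ 256   (blue component)
  x2 ≤ 1.9
  x1, x2 ≥ 0.
The cheapest feasible vertex uses only phthalo green; iron-oxide yellow is not used. The blue component requirement is met with equality.
Optimal quantities: phthalo green = 1.7655 kg.
Hence cost = 30.74·1.7655 = $54.2715.

$54.27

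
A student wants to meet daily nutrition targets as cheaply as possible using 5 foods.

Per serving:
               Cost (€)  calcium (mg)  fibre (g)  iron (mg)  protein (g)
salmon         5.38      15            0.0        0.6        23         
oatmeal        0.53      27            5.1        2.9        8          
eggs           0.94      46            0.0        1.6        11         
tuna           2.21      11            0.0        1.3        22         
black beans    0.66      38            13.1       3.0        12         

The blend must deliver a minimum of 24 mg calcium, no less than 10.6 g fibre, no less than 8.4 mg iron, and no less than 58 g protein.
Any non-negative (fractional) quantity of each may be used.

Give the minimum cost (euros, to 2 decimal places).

Let x1 = servings of salmon, x2 = servings of oatmeal, x3 = servings of eggs, x4 = servings of tuna, x5 = servings of black beans.
Minimize 5.38x1 + 0.53x2 + 0.94x3 + 2.21x4 + 0.66x5 with:
  15x1 + 27x2 + 46x3 + 11x4 + 38x5 ≥ 24   (calcium)
  5.1x2 + 13.1x5 ≥ 10.6   (fibre)
  0.6x1 + 2.9x2 + 1.6x3 + 1.3x4 + 3x5 ≥ 8.4   (iron)
  23x1 + 8x2 + 11x3 + 22x4 + 12x5 ≥ 58   (protein)
  x1, x2, x3, x4, x5 ≥ 0.
At the optimum only black beans is positive (salmon, oatmeal, eggs, tuna = 0). There the protein constraint is tight.
That vertex is x5 = 4.833.
Objective = 0.66·4.833 = 3.1898.

€3.19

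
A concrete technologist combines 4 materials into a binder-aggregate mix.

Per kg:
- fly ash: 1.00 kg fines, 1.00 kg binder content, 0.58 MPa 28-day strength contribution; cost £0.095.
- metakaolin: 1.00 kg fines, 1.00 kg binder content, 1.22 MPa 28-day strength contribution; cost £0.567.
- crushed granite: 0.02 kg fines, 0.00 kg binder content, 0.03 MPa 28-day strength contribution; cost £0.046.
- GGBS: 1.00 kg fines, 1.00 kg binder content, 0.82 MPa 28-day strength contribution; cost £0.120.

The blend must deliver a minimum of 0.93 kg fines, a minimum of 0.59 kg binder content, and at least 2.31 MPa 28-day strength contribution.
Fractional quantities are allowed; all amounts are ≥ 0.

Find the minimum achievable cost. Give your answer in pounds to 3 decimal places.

Let x1 = kg of fly ash, x2 = kg of metakaolin, x3 = kg of crushed granite, x4 = kg of GGBS.
min 0.095x1 + 0.567x2 + 0.046x3 + 0.12x4 s.t.:
  1x1 + 1x2 + 0.02x3 + 1x4 ≥ 0.93   (fines)
  1x1 + 1x2 + 1x4 ≥ 0.59   (binder content)
  0.58x1 + 1.22x2 + 0.03x3 + 0.82x4 ≥ 2.31   (28-day strength contribution)
  x1, x2, x3, x4 ≥ 0.
The optimal basis is {GGBS}; fly ash, metakaolin, crushed granite drop out. The 28-day strength contribution requirement is met with equality.
That vertex is x4 = 2.817.
Total cost: 0.12·2.817 = 0.33804.

£0.338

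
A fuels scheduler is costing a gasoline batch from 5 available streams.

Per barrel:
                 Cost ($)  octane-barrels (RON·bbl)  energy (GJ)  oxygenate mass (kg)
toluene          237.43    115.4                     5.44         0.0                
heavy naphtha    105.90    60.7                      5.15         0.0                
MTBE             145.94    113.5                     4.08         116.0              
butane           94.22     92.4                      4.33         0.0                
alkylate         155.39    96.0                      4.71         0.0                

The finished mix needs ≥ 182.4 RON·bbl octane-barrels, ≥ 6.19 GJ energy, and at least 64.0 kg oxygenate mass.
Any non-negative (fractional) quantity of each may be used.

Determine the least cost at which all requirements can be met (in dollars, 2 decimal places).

This is a linear program. Let x1 = barrels of toluene, x2 = barrels of heavy naphtha, x3 = barrels of MTBE, x4 = barrels of butane, x5 = barrels of alkylate.
Minimize 237.43x1 + 105.9x2 + 145.94x3 + 94.22x4 + 155.39x5 s.t.:
  115.4x1 + 60.7x2 + 113.5x3 + 92.4x4 + 96x5 ≥ 182.4   (octane-barrels)
  5.44x1 + 5.15x2 + 4.08x3 + 4.33x4 + 4.71x5 ≥ 6.19   (energy)
  116x3 ≥ 64   (oxygenate mass)
  x1, x2, x3, x4, x5 ≥ 0.
The optimal basis is {MTBE, butane}; toluene, heavy naphtha, alkylate drop out. Binding constraints: octane-barrels and oxygenate mass.
So MTBE = 0.55172 barrels, butane = 1.2963 barrels.
Cost = 145.94·0.55172 + 94.22·1.2963 = 202.6554.

$202.66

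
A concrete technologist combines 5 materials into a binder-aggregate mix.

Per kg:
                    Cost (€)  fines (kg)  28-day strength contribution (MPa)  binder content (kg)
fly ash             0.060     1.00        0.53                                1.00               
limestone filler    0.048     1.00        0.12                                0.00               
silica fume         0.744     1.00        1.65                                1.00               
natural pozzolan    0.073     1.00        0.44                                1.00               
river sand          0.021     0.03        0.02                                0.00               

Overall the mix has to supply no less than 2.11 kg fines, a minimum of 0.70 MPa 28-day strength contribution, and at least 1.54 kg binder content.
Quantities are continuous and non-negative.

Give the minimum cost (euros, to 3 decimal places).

€0.120

Let x1 = kg of fly ash, x2 = kg of limestone filler, x3 = kg of silica fume, x4 = kg of natural pozzolan, x5 = kg of river sand.
Minimize 0.06x1 + 0.048x2 + 0.744x3 + 0.073x4 + 0.021x5 s.t.:
  1x1 + 1x2 + 1x3 + 1x4 + 0.03x5 ≥ 2.11   (fines)
  0.53x1 + 0.12x2 + 1.65x3 + 0.44x4 + 0.02x5 ≥ 0.7   (28-day strength contribution)
  1x1 + 1x3 + 1x4 ≥ 1.54   (binder content)
  x1, x2, x3, x4, x5 ≥ 0.
The cheapest feasible vertex uses only fly ash, limestone filler; silica fume, natural pozzolan, river sand are not used. The fines and binder content requirements are met with equality.
Solving gives x1 = 1.54, x2 = 0.57.
Cost = 0.06·1.54 + 0.048·0.57 = 0.11976.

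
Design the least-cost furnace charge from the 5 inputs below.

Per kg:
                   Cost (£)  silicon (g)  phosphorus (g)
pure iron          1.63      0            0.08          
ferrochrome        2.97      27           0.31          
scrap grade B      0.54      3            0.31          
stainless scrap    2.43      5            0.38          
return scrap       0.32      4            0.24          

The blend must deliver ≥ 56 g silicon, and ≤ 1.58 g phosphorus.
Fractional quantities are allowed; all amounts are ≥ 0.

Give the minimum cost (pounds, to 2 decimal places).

Let x1 = kg of pure iron, x2 = kg of ferrochrome, x3 = kg of scrap grade B, x4 = kg of stainless scrap, x5 = kg of return scrap.
min 1.63x1 + 2.97x2 + 0.54x3 + 2.43x4 + 0.32x5 s.t.:
  27x2 + 3x3 + 5x4 + 4x5 ≥ 56   (silicon)
  0.08x1 + 0.31x2 + 0.31x3 + 0.38x4 + 0.24x5 ≤ 1.58   (phosphorus)
  x1, x2, x3, x4, x5 ≥ 0.
At the optimum only ferrochrome, return scrap are positive (pure iron, scrap grade B, stainless scrap = 0). Binding constraints: silicon and phosphorus.
So ferrochrome = 1.359 kg, return scrap = 4.828 kg.
Objective = 2.97·1.359 + 0.32·4.828 = 5.5812.

£5.58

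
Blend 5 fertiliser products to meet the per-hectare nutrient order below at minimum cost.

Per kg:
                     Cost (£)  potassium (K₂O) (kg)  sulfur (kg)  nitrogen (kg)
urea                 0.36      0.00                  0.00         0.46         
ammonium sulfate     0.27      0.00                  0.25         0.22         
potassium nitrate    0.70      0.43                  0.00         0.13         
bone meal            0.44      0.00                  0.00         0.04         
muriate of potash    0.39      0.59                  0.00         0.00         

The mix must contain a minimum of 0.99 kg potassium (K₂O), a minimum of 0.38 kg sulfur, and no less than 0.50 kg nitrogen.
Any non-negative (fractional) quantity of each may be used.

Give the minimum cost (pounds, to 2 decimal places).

£1.19

This is a linear program. Let x1 = kg of urea, x2 = kg of ammonium sulfate, x3 = kg of potassium nitrate, x4 = kg of bone meal, x5 = kg of muriate of potash.
min 0.36x1 + 0.27x2 + 0.7x3 + 0.44x4 + 0.39x5 s.t.:
  0.43x3 + 0.59x5 ≥ 0.99   (potassium (K₂O))
  0.25x2 ≥ 0.38   (sulfur)
  0.46x1 + 0.22x2 + 0.13x3 + 0.04x4 ≥ 0.5   (nitrogen)
  x1, x2, x3, x4, x5 ≥ 0.
The cheapest feasible vertex uses only urea, ammonium sulfate, muriate of potash; potassium nitrate, bone meal are not used. There the potassium (K₂O), sulfur, nitrogen constraints are tight.
Solving gives x1 = 0.36, x2 = 1.52, x5 = 1.678.
Hence cost = 0.36·0.36 + 0.27·1.52 + 0.39·1.678 = £1.1944.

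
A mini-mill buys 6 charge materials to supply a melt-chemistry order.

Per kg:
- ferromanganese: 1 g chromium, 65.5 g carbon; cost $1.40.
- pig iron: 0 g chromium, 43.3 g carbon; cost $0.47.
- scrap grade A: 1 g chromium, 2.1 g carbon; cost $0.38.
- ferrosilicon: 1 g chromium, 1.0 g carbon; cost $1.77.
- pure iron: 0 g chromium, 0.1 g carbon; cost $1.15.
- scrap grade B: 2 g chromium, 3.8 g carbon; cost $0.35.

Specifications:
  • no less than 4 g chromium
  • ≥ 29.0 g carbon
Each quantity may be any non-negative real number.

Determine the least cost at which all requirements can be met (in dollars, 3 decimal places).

$0.932

Let x1 = kg of ferromanganese, x2 = kg of pig iron, x3 = kg of scrap grade A, x4 = kg of ferrosilicon, x5 = kg of pure iron, x6 = kg of scrap grade B.
min 1.4x1 + 0.47x2 + 0.38x3 + 1.77x4 + 1.15x5 + 0.35x6 subject to:
  1x1 + 1x3 + 1x4 + 2x6 ≥ 4   (chromium)
  65.5x1 + 43.3x2 + 2.1x3 + 1x4 + 0.1x5 + 3.8x6 ≥ 29   (carbon)
  x1, x2, x3, x4, x5, x6 ≥ 0.
At the optimum only pig iron, scrap grade B are positive (ferromanganese, scrap grade A, ferrosilicon, pure iron = 0). Binding constraints: chromium and carbon.
Solving gives x2 = 0.4942, x6 = 2.
Cost = 0.47·0.4942 + 0.35·2 = 0.93227.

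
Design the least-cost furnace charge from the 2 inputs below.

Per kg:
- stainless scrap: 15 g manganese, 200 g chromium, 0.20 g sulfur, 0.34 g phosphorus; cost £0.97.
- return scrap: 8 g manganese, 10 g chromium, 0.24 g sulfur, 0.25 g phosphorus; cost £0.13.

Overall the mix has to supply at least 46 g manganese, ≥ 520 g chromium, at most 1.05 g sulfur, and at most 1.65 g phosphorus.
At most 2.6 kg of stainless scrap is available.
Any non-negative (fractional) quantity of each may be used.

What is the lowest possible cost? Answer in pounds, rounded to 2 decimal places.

£2.60

Set it up as a linear program. Let x1 = kg of stainless scrap, x2 = kg of return scrap.
Minimize 0.97x1 + 0.13x2 with:
  15x1 + 8x2 ≥ 46   (manganese)
  200x1 + 10x2 ≥ 520   (chromium)
  0.2x1 + 0.24x2 ≤ 1.05   (sulfur)
  0.34x1 + 0.25x2 ≤ 1.65   (phosphorus)
  x1 ≤ 2.6
  x1, x2 ≥ 0.
Both inputs are positive at the optimum. There the manganese and chromium constraints are tight.
So stainless scrap = 2.552 kg, return scrap = 0.9655 kg.
Objective = 0.97·2.552 + 0.13·0.9655 = 2.6010.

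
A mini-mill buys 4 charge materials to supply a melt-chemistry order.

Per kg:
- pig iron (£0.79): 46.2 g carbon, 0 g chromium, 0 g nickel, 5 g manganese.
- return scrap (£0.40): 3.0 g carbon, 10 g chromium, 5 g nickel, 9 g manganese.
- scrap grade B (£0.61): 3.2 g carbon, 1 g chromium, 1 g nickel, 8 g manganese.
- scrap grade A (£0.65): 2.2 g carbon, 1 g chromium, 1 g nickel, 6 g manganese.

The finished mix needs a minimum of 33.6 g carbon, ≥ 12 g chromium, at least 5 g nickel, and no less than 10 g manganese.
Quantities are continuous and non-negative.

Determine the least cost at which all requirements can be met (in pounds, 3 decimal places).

£0.993

This is a linear program. Let x1 = kg of pig iron, x2 = kg of return scrap, x3 = kg of scrap grade B, x4 = kg of scrap grade A.
Minimize 0.79x1 + 0.4x2 + 0.61x3 + 0.65x4 subject to:
  46.2x1 + 3x2 + 3.2x3 + 2.2x4 ≥ 33.6   (carbon)
  10x2 + 1x3 + 1x4 ≥ 12   (chromium)
  5x2 + 1x3 + 1x4 ≥ 5   (nickel)
  5x1 + 9x2 + 8x3 + 6x4 ≥ 10   (manganese)
  x1, x2, x3, x4 ≥ 0.
The cheapest feasible vertex uses only pig iron, return scrap; scrap grade B, scrap grade A are not used. Binding constraints: carbon and chromium.
Solving gives x1 = 0.6494, x2 = 1.2.
Cost = 0.79·0.6494 + 0.4·1.2 = 0.99303.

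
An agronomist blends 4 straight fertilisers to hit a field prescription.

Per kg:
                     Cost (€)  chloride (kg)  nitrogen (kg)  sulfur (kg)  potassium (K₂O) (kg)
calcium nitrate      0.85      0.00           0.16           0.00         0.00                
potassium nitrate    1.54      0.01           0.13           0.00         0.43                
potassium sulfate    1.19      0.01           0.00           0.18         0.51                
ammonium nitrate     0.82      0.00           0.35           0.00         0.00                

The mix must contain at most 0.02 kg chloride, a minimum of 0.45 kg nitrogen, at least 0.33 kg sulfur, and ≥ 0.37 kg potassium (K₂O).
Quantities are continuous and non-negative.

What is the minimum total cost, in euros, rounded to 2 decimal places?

Treat it as an LP. Let x1 = kg of calcium nitrate, x2 = kg of potassium nitrate, x3 = kg of potassium sulfate, x4 = kg of ammonium nitrate.
Minimise 0.85x1 + 1.54x2 + 1.19x3 + 0.82x4 subject to:
  0.01x2 + 0.01x3 ≤ 0.02   (chloride)
  0.16x1 + 0.13x2 + 0.35x4 ≥ 0.45   (nitrogen)
  0.18x3 ≥ 0.33   (sulfur)
  0.43x2 + 0.51x3 ≥ 0.37   (potassium (K₂O))
  x1, x2, x3, x4 ≥ 0.
The optimal basis is {potassium sulfate, ammonium nitrate}; calcium nitrate, potassium nitrate drop out. There the nitrogen and sulfur constraints are tight.
Solving gives x3 = 1.833, x4 = 1.286.
Objective = 1.19·1.833 + 0.82·1.286 = 3.2358.

€3.24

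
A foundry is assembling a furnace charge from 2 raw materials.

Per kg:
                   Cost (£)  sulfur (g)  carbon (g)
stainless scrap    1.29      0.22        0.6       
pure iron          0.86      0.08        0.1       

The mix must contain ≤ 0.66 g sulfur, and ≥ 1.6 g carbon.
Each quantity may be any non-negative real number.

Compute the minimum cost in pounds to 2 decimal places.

Let x1 = kg of stainless scrap, x2 = kg of pure iron.
min 1.29x1 + 0.86x2 s.t.:
  0.22x1 + 0.08x2 ≤ 0.66   (sulfur)
  0.6x1 + 0.1x2 ≥ 1.6   (carbon)
  x1, x2 ≥ 0.
The cheapest feasible vertex uses only stainless scrap; pure iron is not used. There the carbon constraint is tight.
Solving gives x1 = 2.667.
Total cost: 1.29·2.667 = 3.4404.

£3.44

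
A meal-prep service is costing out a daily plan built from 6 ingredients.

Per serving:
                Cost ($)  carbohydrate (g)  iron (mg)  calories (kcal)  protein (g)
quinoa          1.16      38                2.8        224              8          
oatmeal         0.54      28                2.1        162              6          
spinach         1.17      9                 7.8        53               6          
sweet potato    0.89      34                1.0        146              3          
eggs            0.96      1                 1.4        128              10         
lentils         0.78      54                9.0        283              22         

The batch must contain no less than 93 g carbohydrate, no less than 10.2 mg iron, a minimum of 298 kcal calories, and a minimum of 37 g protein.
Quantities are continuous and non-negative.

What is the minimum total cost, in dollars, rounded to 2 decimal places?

Set it up as a linear program. Let x1 = servings of quinoa, x2 = servings of oatmeal, x3 = servings of spinach, x4 = servings of sweet potato, x5 = servings of eggs, x6 = servings of lentils.
min 1.16x1 + 0.54x2 + 1.17x3 + 0.89x4 + 0.96x5 + 0.78x6 s.t.:
  38x1 + 28x2 + 9x3 + 34x4 + 1x5 + 54x6 ≥ 93   (carbohydrate)
  2.8x1 + 2.1x2 + 7.8x3 + 1x4 + 1.4x5 + 9x6 ≥ 10.2   (iron)
  224x1 + 162x2 + 53x3 + 146x4 + 128x5 + 283x6 ≥ 298   (calories)
  8x1 + 6x2 + 6x3 + 3x4 + 10x5 + 22x6 ≥ 37   (protein)
  x1, x2, x3, x4, x5, x6 ≥ 0.
The minimum-cost mix takes nothing from quinoa, oatmeal, spinach, sweet potato, eggs — only lentils. There the carbohydrate constraint is tight.
So lentils = 1.722 servings.
Cost = 0.78·1.722 = 1.3432.

$1.34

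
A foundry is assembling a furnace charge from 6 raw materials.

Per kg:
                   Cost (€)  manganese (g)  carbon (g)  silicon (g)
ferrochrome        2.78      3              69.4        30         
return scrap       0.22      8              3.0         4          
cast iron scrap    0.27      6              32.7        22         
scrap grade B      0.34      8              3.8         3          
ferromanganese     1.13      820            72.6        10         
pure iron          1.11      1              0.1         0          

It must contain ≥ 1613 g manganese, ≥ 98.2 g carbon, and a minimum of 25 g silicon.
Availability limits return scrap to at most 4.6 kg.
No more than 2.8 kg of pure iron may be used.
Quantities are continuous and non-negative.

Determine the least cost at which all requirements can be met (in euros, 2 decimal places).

Let x1 = kg of ferrochrome, x2 = kg of return scrap, x3 = kg of cast iron scrap, x4 = kg of scrap grade B, x5 = kg of ferromanganese, x6 = kg of pure iron.
Minimise 2.78x1 + 0.22x2 + 0.27x3 + 0.34x4 + 1.13x5 + 1.11x6 s.t.:
  3x1 + 8x2 + 6x3 + 8x4 + 820x5 + 1x6 ≥ 1613   (manganese)
  69.4x1 + 3x2 + 32.7x3 + 3.8x4 + 72.6x5 + 0.1x6 ≥ 98.2   (carbon)
  30x1 + 4x2 + 22x3 + 3x4 + 10x5 ≥ 25   (silicon)
  x2 ≤ 4.6
  x6 ≤ 2.8
  x1, x2, x3, x4, x5, x6 ≥ 0.
The cheapest feasible vertex uses only cast iron scrap, ferromanganese; ferrochrome, return scrap, scrap grade B, pure iron are not used. Binding constraints: manganese and silicon.
Solving gives x3 = 0.243, x5 = 1.965.
Hence cost = 0.27·0.243 + 1.13·1.965 = €2.2861.

€2.29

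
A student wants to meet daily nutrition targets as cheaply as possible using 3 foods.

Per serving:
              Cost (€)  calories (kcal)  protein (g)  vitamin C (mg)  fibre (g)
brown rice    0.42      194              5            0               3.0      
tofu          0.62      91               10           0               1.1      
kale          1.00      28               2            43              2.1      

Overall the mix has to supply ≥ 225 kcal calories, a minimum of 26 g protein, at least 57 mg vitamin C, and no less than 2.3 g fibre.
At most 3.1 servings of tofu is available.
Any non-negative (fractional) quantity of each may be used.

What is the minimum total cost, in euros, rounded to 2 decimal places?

Let x1 = servings of brown rice, x2 = servings of tofu, x3 = servings of kale.
min 0.42x1 + 0.62x2 + 1x3 subject to:
  194x1 + 91x2 + 28x3 ≥ 225   (calories)
  5x1 + 10x2 + 2x3 ≥ 26   (protein)
  43x3 ≥ 57   (vitamin C)
  3x1 + 1.1x2 + 2.1x3 ≥ 2.3   (fibre)
  x2 ≤ 3.1
  x1, x2, x3 ≥ 0.
The cheapest feasible vertex uses only tofu, kale; brown rice is not used. The protein and vitamin C requirements are met with equality.
Solving gives x2 = 2.335, x3 = 1.326.
Objective = 0.62·2.335 + 1·1.326 = 2.7737.

€2.77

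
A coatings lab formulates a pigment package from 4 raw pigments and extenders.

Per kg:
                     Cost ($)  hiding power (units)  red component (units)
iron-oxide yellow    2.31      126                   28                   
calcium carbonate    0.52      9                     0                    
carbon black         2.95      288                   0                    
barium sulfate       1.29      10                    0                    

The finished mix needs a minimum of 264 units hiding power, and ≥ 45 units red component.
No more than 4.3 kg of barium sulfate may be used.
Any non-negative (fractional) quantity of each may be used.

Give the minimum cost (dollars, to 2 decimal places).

Set it up as a linear program. Let x1 = kg of iron-oxide yellow, x2 = kg of calcium carbonate, x3 = kg of carbon black, x4 = kg of barium sulfate.
min 2.31x1 + 0.52x2 + 2.95x3 + 1.29x4 subject to:
  126x1 + 9x2 + 288x3 + 10x4 ≥ 264   (hiding power)
  28x1 ≥ 45   (red component)
  x4 ≤ 4.3
  x1, x2, x3, x4 ≥ 0.
The optimal basis is {iron-oxide yellow, carbon black}; calcium carbonate, barium sulfate drop out. The hiding power and red component requirements are met with equality.
Solving gives x1 = 1.607, x3 = 0.2135.
Total cost: 2.31·1.607 + 2.95·0.2135 = 4.3420.

$4.34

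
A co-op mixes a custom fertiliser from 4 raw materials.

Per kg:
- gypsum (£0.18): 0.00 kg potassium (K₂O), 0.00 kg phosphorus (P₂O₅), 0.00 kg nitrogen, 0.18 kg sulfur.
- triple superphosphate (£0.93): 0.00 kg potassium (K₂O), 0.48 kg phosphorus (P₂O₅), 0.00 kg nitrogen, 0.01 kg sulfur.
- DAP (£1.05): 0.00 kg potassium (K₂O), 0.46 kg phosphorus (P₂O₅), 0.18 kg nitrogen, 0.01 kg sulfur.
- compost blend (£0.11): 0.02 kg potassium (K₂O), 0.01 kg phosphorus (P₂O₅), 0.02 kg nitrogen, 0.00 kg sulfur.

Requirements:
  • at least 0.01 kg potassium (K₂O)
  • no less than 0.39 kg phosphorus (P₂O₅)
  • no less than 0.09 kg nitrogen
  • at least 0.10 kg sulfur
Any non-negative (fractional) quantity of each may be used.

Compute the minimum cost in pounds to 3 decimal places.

£0.963

Set it up as a linear program. Let x1 = kg of gypsum, x2 = kg of triple superphosphate, x3 = kg of DAP, x4 = kg of compost blend.
min 0.18x1 + 0.93x2 + 1.05x3 + 0.11x4 with:
  0.02x4 ≥ 0.01   (potassium (K₂O))
  0.48x2 + 0.46x3 + 0.01x4 ≥ 0.39   (phosphorus (P₂O₅))
  0.18x3 + 0.02x4 ≥ 0.09   (nitrogen)
  0.18x1 + 0.01x2 + 0.01x3 ≥ 0.1   (sulfur)
  x1, x2, x3, x4 ≥ 0.
All 4 inputs are positive at the optimum. There the potassium (K₂O), phosphorus (P₂O₅), nitrogen, sulfur constraints are tight.
That vertex is x1 = 0.51, x2 = 0.3762, x3 = 0.4444, x4 = 0.5.
Objective = 0.18·0.51 + 0.93·0.3762 + 1.05·0.4444 + 0.11·0.5 = 0.96329.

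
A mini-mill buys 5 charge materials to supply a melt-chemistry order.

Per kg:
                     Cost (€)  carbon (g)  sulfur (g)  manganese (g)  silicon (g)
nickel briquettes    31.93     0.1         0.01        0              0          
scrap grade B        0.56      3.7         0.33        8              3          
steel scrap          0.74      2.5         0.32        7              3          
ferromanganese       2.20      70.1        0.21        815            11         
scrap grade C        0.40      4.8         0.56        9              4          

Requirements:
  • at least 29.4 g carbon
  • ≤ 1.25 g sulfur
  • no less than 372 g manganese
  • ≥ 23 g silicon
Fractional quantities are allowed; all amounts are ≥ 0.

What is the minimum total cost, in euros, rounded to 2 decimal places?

Set it up as a linear program. Let x1 = kg of nickel briquettes, x2 = kg of scrap grade B, x3 = kg of steel scrap, x4 = kg of ferromanganese, x5 = kg of scrap grade C.
Minimise 31.93x1 + 0.56x2 + 0.74x3 + 2.2x4 + 0.4x5 subject to:
  0.1x1 + 3.7x2 + 2.5x3 + 70.1x4 + 4.8x5 ≥ 29.4   (carbon)
  0.01x1 + 0.33x2 + 0.32x3 + 0.21x4 + 0.56x5 ≤ 1.25   (sulfur)
  8x2 + 7x3 + 815x4 + 9x5 ≥ 372   (manganese)
  3x2 + 3x3 + 11x4 + 4x5 ≥ 23   (silicon)
  x1, x2, x3, x4, x5 ≥ 0.
At the optimum only ferromanganese, scrap grade C are positive (nickel briquettes, scrap grade B, steel scrap = 0). Binding constraints: sulfur and silicon.
So ferromanganese = 1.481 kg, scrap grade C = 1.677 kg.
Total cost: 2.2·1.481 + 0.4·1.677 = 3.9290.

€3.93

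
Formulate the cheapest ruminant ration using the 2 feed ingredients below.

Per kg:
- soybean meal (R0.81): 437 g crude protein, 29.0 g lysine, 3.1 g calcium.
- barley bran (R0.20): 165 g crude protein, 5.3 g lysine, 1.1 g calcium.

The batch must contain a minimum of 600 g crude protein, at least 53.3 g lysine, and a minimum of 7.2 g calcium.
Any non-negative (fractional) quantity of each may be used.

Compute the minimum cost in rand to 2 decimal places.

Let x1 = kg of soybean meal, x2 = kg of barley bran.
Minimise 0.81x1 + 0.2x2 with:
  437x1 + 165x2 ≥ 600   (crude protein)
  29x1 + 5.3x2 ≥ 53.3   (lysine)
  3.1x1 + 1.1x2 ≥ 7.2   (calcium)
  x1, x2 ≥ 0.
Both inputs are positive at the optimum. There the lysine and calcium constraints are tight.
So soybean meal = 1.3232 kg, barley bran = 2.8164 kg.
Hence cost = 0.81·1.3232 + 0.2·2.8164 = R1.6351.

R1.64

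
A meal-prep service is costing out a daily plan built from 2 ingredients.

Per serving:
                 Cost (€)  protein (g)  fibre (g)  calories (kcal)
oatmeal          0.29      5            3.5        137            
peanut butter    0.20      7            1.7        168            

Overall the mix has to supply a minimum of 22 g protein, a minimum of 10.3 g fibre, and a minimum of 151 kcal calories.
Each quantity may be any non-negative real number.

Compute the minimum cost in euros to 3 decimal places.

Set it up as a linear program. Let x1 = servings of oatmeal, x2 = servings of peanut butter.
min 0.29x1 + 0.2x2 with:
  5x1 + 7x2 ≥ 22   (protein)
  3.5x1 + 1.7x2 ≥ 10.3   (fibre)
  137x1 + 168x2 ≥ 151   (calories)
  x1, x2 ≥ 0.
Both inputs are positive at the optimum. There the protein and fibre constraints are tight.
Solving gives x1 = 2.169, x2 = 1.594.
Total cost: 0.29·2.169 + 0.2·1.594 = 0.94781.

€0.948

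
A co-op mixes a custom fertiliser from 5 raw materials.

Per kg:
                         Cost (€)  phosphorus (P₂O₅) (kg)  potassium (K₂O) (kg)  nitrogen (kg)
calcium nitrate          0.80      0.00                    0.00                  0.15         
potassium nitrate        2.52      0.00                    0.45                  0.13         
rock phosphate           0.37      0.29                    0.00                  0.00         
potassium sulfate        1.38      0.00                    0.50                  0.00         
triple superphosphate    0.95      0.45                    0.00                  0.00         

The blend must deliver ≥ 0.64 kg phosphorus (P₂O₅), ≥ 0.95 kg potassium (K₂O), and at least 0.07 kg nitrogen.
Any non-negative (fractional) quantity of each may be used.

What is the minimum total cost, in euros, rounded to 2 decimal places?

Let x1 = kg of calcium nitrate, x2 = kg of potassium nitrate, x3 = kg of rock phosphate, x4 = kg of potassium sulfate, x5 = kg of triple superphosphate.
Minimise 0.8x1 + 2.52x2 + 0.37x3 + 1.38x4 + 0.95x5 subject to:
  0.29x3 + 0.45x5 ≥ 0.64   (phosphorus (P₂O₅))
  0.45x2 + 0.5x4 ≥ 0.95   (potassium (K₂O))
  0.15x1 + 0.13x2 ≥ 0.07   (nitrogen)
  x1, x2, x3, x4, x5 ≥ 0.
The optimal basis is {calcium nitrate, rock phosphate, potassium sulfate}; potassium nitrate, triple superphosphate drop out. The phosphorus (P₂O₅), potassium (K₂O), nitrogen requirements are met with equality.
So calcium nitrate = 0.4667 kg, rock phosphate = 2.207 kg, potassium sulfate = 1.9 kg.
Hence cost = 0.8·0.4667 + 0.37·2.207 + 1.38·1.9 = €3.8120.

€3.81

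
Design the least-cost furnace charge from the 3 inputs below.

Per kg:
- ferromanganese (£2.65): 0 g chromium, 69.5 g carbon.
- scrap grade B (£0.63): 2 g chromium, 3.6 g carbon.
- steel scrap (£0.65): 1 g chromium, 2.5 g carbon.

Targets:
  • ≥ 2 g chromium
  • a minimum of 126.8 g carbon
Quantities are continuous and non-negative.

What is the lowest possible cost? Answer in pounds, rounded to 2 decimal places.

Let x1 = kg of ferromanganese, x2 = kg of scrap grade B, x3 = kg of steel scrap.
Minimise 2.65x1 + 0.63x2 + 0.65x3 subject to:
  2x2 + 1x3 ≥ 2   (chromium)
  69.5x1 + 3.6x2 + 2.5x3 ≥ 126.8   (carbon)
  x1, x2, x3 ≥ 0.
At the optimum only ferromanganese, scrap grade B are positive (steel scrap = 0). There the chromium and carbon constraints are tight.
So ferromanganese = 1.773 kg, scrap grade B = 1 kg.
Hence cost = 2.65·1.773 + 0.63·1 = £5.3285.

£5.33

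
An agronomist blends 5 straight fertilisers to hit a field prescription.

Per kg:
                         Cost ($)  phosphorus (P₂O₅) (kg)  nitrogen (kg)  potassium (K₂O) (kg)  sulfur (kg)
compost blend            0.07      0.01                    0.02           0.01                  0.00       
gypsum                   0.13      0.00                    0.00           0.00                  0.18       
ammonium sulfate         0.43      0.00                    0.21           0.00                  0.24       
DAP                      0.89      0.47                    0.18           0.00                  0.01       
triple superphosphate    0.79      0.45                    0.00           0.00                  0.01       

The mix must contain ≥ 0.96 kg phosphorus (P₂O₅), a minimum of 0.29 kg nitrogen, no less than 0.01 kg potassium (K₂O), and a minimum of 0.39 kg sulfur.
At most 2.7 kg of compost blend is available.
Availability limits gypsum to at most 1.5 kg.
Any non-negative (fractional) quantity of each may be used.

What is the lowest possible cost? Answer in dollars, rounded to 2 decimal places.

$2.18

This is a linear program. Let x1 = kg of compost blend, x2 = kg of gypsum, x3 = kg of ammonium sulfate, x4 = kg of DAP, x5 = kg of triple superphosphate.
Minimise 0.07x1 + 0.13x2 + 0.43x3 + 0.89x4 + 0.79x5 with:
  0.01x1 + 0.47x4 + 0.45x5 ≥ 0.96   (phosphorus (P₂O₅))
  0.02x1 + 0.21x3 + 0.18x4 ≥ 0.29   (nitrogen)
  0.01x1 ≥ 0.01   (potassium (K₂O))
  0.18x2 + 0.24x3 + 0.01x4 + 0.01x5 ≥ 0.39   (sulfur)
  x1 ≤ 2.7
  x2 ≤ 1.5
  x1, x2, x3, x4, x5 ≥ 0.
All 5 inputs are positive at the optimum. The phosphorus (P₂O₅), nitrogen, potassium (K₂O), sulfur, the gypsum cap requirements are met with equality.
Optimal quantities: compost blend = 1 kg, gypsum = 1.5 kg, ammonium sulfate = 0.4139 kg, DAP = 1.017 kg, triple superphosphate = 1.049 kg.
Cost = 0.07·1 + 0.13·1.5 + 0.43·0.4139 + 0.89·1.017 + 0.79·1.049 = 2.1768.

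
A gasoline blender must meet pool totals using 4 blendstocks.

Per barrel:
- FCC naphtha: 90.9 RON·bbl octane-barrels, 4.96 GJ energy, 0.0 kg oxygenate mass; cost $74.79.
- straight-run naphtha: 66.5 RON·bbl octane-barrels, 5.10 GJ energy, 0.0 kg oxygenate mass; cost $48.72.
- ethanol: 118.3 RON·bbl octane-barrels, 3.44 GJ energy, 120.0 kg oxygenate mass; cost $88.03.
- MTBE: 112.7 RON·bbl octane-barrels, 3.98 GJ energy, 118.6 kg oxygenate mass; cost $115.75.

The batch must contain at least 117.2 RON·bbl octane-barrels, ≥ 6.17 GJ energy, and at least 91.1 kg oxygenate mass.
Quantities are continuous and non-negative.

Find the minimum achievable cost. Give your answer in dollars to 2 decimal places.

Let x1 = barrels of FCC naphtha, x2 = barrels of straight-run naphtha, x3 = barrels of ethanol, x4 = barrels of MTBE.
Minimize 74.79x1 + 48.72x2 + 88.03x3 + 115.75x4 with:
  90.9x1 + 66.5x2 + 118.3x3 + 112.7x4 ≥ 117.2   (octane-barrels)
  4.96x1 + 5.1x2 + 3.44x3 + 3.98x4 ≥ 6.17   (energy)
  120x3 + 118.6x4 ≥ 91.1   (oxygenate mass)
  x1, x2, x3, x4 ≥ 0.
The optimal basis is {straight-run naphtha, ethanol}; FCC naphtha, MTBE drop out. There the energy and oxygenate mass constraints are tight.
That vertex is x2 = 0.6977, x3 = 0.7592.
Cost = 48.72·0.6977 + 88.03·0.7592 = 100.8243.

$100.82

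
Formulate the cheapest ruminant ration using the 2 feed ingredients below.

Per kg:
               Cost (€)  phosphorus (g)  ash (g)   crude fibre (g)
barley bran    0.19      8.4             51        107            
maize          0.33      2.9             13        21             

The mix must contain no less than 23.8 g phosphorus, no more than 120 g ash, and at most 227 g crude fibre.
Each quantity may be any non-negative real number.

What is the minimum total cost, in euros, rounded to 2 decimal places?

Let x1 = kg of barley bran, x2 = kg of maize.
Minimise 0.19x1 + 0.33x2 with:
  8.4x1 + 2.9x2 ≥ 23.8   (phosphorus)
  51x1 + 13x2 ≤ 120   (ash)
  107x1 + 21x2 ≤ 227   (crude fibre)
  x1, x2 ≥ 0.
Both inputs are positive at the optimum. There the phosphorus and ash constraints are tight.
So barley bran = 0.9974 kg, maize = 5.318 kg.
Total cost: 0.19·0.9974 + 0.33·5.318 = 1.9444.

€1.94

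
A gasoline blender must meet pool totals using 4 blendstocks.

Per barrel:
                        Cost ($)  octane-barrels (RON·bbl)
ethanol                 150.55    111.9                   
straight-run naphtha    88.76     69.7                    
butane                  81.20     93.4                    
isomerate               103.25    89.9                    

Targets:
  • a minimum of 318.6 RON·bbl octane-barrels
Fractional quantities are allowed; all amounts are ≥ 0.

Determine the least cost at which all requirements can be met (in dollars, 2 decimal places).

Let x1 = barrels of ethanol, x2 = barrels of straight-run naphtha, x3 = barrels of butane, x4 = barrels of isomerate.
Minimize 150.55x1 + 88.76x2 + 81.2x3 + 103.25x4 with:
  111.9x1 + 69.7x2 + 93.4x3 + 89.9x4 ≥ 318.6   (octane-barrels)
  x1, x2, x3, x4 ≥ 0.
The minimum-cost mix takes nothing from ethanol, straight-run naphtha, isomerate — only butane. The octane-barrels requirement is met with equality.
That vertex is x3 = 3.4111.
Hence cost = 81.2·3.4111 = $276.9813.

$276.98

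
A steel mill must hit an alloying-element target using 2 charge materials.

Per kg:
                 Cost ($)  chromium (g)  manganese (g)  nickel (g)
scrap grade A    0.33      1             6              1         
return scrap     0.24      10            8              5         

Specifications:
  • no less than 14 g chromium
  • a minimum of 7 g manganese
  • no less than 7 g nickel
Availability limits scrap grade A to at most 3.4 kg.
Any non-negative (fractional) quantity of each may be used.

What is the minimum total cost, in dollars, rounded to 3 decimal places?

Let x1 = kg of scrap grade A, x2 = kg of return scrap.
min 0.33x1 + 0.24x2 s.t.:
  1x1 + 10x2 ≥ 14   (chromium)
  6x1 + 8x2 ≥ 7   (manganese)
  1x1 + 5x2 ≥ 7   (nickel)
  x1 ≤ 3.4
  x1, x2 ≥ 0.
At the optimum only return scrap is positive (scrap grade A = 0). Binding constraints: chromium and nickel.
Solving gives x2 = 1.4.
Total cost: 0.24·1.4 = 0.33600.

$0.336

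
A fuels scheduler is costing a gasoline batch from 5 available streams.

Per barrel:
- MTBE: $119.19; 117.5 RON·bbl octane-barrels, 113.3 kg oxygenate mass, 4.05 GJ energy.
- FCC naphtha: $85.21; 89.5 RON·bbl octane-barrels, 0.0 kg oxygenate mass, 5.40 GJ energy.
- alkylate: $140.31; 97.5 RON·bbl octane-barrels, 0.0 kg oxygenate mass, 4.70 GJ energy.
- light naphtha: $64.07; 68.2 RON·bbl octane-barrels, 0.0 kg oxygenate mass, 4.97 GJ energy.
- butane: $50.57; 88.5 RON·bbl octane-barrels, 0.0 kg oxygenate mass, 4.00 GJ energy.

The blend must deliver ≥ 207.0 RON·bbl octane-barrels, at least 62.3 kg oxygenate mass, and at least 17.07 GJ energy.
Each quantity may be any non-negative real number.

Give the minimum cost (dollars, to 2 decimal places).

$253.19

Let x1 = barrels of MTBE, x2 = barrels of FCC naphtha, x3 = barrels of alkylate, x4 = barrels of light naphtha, x5 = barrels of butane.
Minimise 119.19x1 + 85.21x2 + 140.31x3 + 64.07x4 + 50.57x5 with:
  117.5x1 + 89.5x2 + 97.5x3 + 68.2x4 + 88.5x5 ≥ 207   (octane-barrels)
  113.3x1 ≥ 62.3   (oxygenate mass)
  4.05x1 + 5.4x2 + 4.7x3 + 4.97x4 + 4x5 ≥ 17.07   (energy)
  x1, x2, x3, x4, x5 ≥ 0.
The cheapest feasible vertex uses only MTBE, butane; FCC naphtha, alkylate, light naphtha are not used. The oxygenate mass and energy requirements are met with equality.
Optimal quantities: MTBE = 0.54987 barrels, butane = 3.7108 barrels.
Hence cost = 119.19·0.54987 + 50.57·3.7108 = $253.1942.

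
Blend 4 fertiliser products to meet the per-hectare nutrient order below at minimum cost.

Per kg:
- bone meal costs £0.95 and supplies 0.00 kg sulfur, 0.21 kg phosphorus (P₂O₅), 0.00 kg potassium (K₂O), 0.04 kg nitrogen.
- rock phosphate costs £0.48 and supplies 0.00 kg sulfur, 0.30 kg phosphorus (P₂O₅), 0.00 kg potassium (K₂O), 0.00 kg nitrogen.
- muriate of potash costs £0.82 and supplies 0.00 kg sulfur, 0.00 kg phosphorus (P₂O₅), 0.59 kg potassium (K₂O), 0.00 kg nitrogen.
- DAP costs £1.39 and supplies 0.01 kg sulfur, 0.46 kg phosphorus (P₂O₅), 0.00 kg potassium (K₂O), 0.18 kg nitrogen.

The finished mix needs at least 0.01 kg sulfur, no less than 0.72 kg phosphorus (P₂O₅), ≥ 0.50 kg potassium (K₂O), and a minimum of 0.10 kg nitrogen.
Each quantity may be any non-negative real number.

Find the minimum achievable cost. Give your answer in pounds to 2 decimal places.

This is a linear program. Let x1 = kg of bone meal, x2 = kg of rock phosphate, x3 = kg of muriate of potash, x4 = kg of DAP.
Minimise 0.95x1 + 0.48x2 + 0.82x3 + 1.39x4 with:
  0.01x4 ≥ 0.01   (sulfur)
  0.21x1 + 0.3x2 + 0.46x4 ≥ 0.72   (phosphorus (P₂O₅))
  0.59x3 ≥ 0.5   (potassium (K₂O))
  0.04x1 + 0.18x4 ≥ 0.1   (nitrogen)
  x1, x2, x3, x4 ≥ 0.
At the optimum only rock phosphate, muriate of potash, DAP are positive (bone meal = 0). The sulfur, phosphorus (P₂O₅), potassium (K₂O) requirements are met with equality.
Optimal quantities: rock phosphate = 0.8667 kg, muriate of potash = 0.8475 kg, DAP = 1 kg.
Total cost: 0.48·0.8667 + 0.82·0.8475 + 1.39·1 = 2.5010.

£2.50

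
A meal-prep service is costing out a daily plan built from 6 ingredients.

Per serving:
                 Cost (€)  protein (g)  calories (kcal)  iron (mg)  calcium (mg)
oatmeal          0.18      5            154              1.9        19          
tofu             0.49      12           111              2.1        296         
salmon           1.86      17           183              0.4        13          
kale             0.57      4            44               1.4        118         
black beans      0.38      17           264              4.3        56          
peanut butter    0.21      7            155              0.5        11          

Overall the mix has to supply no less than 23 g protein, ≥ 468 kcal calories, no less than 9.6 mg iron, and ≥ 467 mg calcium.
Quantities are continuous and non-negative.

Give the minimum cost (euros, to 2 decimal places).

Let x1 = servings of oatmeal, x2 = servings of tofu, x3 = servings of salmon, x4 = servings of kale, x5 = servings of black beans, x6 = servings of peanut butter.
Minimise 0.18x1 + 0.49x2 + 1.86x3 + 0.57x4 + 0.38x5 + 0.21x6 s.t.:
  5x1 + 12x2 + 17x3 + 4x4 + 17x5 + 7x6 ≥ 23   (protein)
  154x1 + 111x2 + 183x3 + 44x4 + 264x5 + 155x6 ≥ 468   (calories)
  1.9x1 + 2.1x2 + 0.4x3 + 1.4x4 + 4.3x5 + 0.5x6 ≥ 9.6   (iron)
  19x1 + 296x2 + 13x3 + 118x4 + 56x5 + 11x6 ≥ 467   (calcium)
  x1, x2, x3, x4, x5, x6 ≥ 0.
The cheapest feasible vertex uses only tofu, black beans; oatmeal, salmon, kale, peanut butter are not used. The iron and calcium requirements are met with equality.
So tofu = 1.273 servings, black beans = 1.611 servings.
Cost = 0.49·1.273 + 0.38·1.611 = 1.2360.

€1.24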